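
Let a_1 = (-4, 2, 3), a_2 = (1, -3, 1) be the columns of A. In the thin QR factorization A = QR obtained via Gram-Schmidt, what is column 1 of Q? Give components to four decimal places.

e_1 = (-0.7428, 0.3714, 0.5571)

a_1 = (-4, 2, 3); ‖a_1‖ = 5.3852, so e_1 = (-0.7428, 0.3714, 0.5571).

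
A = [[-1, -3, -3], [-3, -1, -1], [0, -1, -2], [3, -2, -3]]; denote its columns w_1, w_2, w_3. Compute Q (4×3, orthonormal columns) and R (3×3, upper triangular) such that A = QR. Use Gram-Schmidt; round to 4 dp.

Q = [[-0.2294, -0.7746, 0.4594], [-0.6882, -0.2582, -0.2844], [0.0000, -0.2582, -0.8312], [0.6882, -0.5164, -0.1312]], R = [[4.3589, 0.0000, -0.6882], [0.0000, 3.8730, 4.6476], [0.0000, 0.0000, 0.9625]]

w_1 = (-1, -3, 0, 3); ‖w_1‖ = 4.3589, so e_1 = (-0.2294, -0.6882, 0.0000, 0.6882).
e_1·w_2 = (-0.2294)·(-3) + (-0.6882)·(-1) + 0.0000·(-1) + 0.6882·(-2) = 0.0000.
u_2 = w_2 + 0.0000·e_1 = (-3.0000, -1.0000, -1.0000, -2.0000).
‖u_2‖ = 3.8730, so e_2 = (-0.7746, -0.2582, -0.2582, -0.5164).
e_1·w_3 = (-0.2294)·(-3) + (-0.6882)·(-1) + 0.0000·(-2) + 0.6882·(-3) = -0.6882; e_2·w_3 = (-0.7746)·(-3) + (-0.2582)·(-1) + (-0.2582)·(-2) + (-0.5164)·(-3) = 4.6476.
u_3 = w_3 + 0.6882·e_1 − 4.6476·e_2 = (0.4421, -0.2737, -0.8000, -0.1263).
‖u_3‖ = 0.9625, so e_3 = (0.4594, -0.2844, -0.8312, -0.1312).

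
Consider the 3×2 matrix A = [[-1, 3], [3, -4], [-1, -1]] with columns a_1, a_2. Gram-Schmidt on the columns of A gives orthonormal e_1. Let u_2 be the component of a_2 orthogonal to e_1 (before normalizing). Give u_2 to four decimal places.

u_2 = (1.7273, -0.1818, -2.2727)

e_1 = a_1/‖a_1‖ = (-1, 3, -1)/3.3166 = (-0.3015, 0.9045, -0.3015).
r_{12} = e_1·a_2 = -4.2212.
u_2 = a_2 + 4.2212·e_1 = (1.7273, -0.1818, -2.2727).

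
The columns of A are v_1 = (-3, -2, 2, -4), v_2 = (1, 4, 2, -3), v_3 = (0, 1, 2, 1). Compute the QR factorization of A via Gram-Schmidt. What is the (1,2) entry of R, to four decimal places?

r_{12} = 0.8704

q_1 = v_1/‖v_1‖ = (-3, -2, 2, -4)/5.7446 = (-0.5222, -0.3482, 0.3482, -0.6963).
r_{12} = q_1·v_2 = 0.8704.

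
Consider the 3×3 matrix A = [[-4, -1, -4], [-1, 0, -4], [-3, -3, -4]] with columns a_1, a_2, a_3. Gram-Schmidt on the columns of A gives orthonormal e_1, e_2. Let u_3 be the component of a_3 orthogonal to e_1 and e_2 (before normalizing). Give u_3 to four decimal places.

u_3 = (0.9231, -2.7692, -0.3077)

a_1 = (-4, -1, -3); ‖a_1‖ = 5.0990, so e_1 = (-0.7845, -0.1961, -0.5883).
e_1·a_2 = (-0.7845)·(-1) + (-0.1961)·0 + (-0.5883)·(-3) = 2.5495.
u_2 = a_2 − 2.5495·e_1 = (1.0000, 0.5000, -1.5000).
‖u_2‖ = 1.8708, so e_2 = (0.5345, 0.2673, -0.8018).
e_1·a_3 = (-0.7845)·(-4) + (-0.1961)·(-4) + (-0.5883)·(-4) = 6.2757; e_2·a_3 = 0.5345·(-4) + 0.2673·(-4) + (-0.8018)·(-4) = 0.0000.
u_3 = a_3 − 6.2757·e_1 + 0.0000·e_2 = (0.9231, -2.7692, -0.3077).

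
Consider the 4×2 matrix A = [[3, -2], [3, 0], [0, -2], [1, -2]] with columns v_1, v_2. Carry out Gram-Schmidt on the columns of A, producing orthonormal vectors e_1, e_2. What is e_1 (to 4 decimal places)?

v_1 = (3, 3, 0, 1); ‖v_1‖ = 4.3589, so e_1 = (0.6882, 0.6882, 0.0000, 0.2294).

e_1 = (0.6882, 0.6882, 0.0000, 0.2294)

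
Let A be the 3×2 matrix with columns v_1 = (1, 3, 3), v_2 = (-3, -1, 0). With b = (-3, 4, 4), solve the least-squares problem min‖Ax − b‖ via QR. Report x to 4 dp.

x = (1.5584, 1.4351)

v_1 = (1, 3, 3); ‖v_1‖ = 4.3589, so q_1 = (0.2294, 0.6882, 0.6882).
q_1·v_2 = 0.2294·(-3) + 0.6882·(-1) + 0.6882·0 = -1.3765.
u_2 = v_2 + 1.3765·q_1 = (-2.6842, -0.0526, 0.9474).
‖u_2‖ = 2.8470, so q_2 = (-0.9428, -0.0185, 0.3328).
Qᵀb = (4.8177, 4.0856).
Back-substitute: x_2 = 4.0856/2.8470 = 1.4351.
x_1 = (4.8177 + 1.3765·1.4351)/4.3589 = 1.5584.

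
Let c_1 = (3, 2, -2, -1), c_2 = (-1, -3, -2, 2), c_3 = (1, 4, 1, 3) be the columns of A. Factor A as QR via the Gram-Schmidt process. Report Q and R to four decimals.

Q = [[0.7071, 0.0426, 0.0155], [0.4714, -0.5685, 0.5029], [-0.4714, -0.7107, 0.0967], [-0.2357, 0.4122, 0.8588]], R = [[4.2426, -1.6499, 1.4142], [0.0000, 3.9087, -1.7056], [0.0000, 0.0000, 4.7001]]

c_1 = (3, 2, -2, -1); ‖c_1‖ = 4.2426, so e_1 = (0.7071, 0.4714, -0.4714, -0.2357).
e_1·c_2 = 0.7071·(-1) + 0.4714·(-3) + (-0.4714)·(-2) + (-0.2357)·2 = -1.6499.
u_2 = c_2 + 1.6499·e_1 = (0.1667, -2.2222, -2.7778, 1.6111).
‖u_2‖ = 3.9087, so e_2 = (0.0426, -0.5685, -0.7107, 0.4122).
e_1·c_3 = 0.7071·1 + 0.4714·4 + (-0.4714)·1 + (-0.2357)·3 = 1.4142; e_2·c_3 = 0.0426·1 + (-0.5685)·4 + (-0.7107)·1 + 0.4122·3 = -1.7056.
u_3 = c_3 − 1.4142·e_1 + 1.7056·e_2 = (0.0727, 2.3636, 0.4545, 4.0364).
‖u_3‖ = 4.7001, so e_3 = (0.0155, 0.5029, 0.0967, 0.8588).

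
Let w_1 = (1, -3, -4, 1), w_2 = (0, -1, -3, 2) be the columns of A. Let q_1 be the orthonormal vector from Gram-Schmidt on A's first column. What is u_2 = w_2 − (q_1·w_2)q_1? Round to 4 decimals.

u_2 = (-0.6296, 0.8889, -0.4815, 1.3704)

w_1 = (1, -3, -4, 1); ‖w_1‖ = 5.1962, so q_1 = (0.1925, -0.5774, -0.7698, 0.1925).
q_1·w_2 = 0.1925·0 + (-0.5774)·(-1) + (-0.7698)·(-3) + 0.1925·2 = 3.2717.
u_2 = w_2 − 3.2717·q_1 = (-0.6296, 0.8889, -0.4815, 1.3704).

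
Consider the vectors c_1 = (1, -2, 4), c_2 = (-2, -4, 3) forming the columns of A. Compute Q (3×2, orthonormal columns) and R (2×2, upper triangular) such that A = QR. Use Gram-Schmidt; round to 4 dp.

c_1 = (1, -2, 4); ‖c_1‖ = 4.5826, so q_1 = (0.2182, -0.4364, 0.8729).
q_1·c_2 = 0.2182·(-2) + (-0.4364)·(-4) + 0.8729·3 = 3.9279.
u_2 = c_2 − 3.9279·q_1 = (-2.8571, -2.2857, -0.4286).
‖u_2‖ = 3.6839, so q_2 = (-0.7756, -0.6205, -0.1163).

Q = [[0.2182, -0.7756], [-0.4364, -0.6205], [0.8729, -0.1163]], R = [[4.5826, 3.9279], [0.0000, 3.6839]]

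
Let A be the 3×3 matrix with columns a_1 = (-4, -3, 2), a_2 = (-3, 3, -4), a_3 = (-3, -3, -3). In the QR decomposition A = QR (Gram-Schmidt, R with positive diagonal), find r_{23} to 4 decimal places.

r_{23} = 2.5338

a_1 = (-4, -3, 2); ‖a_1‖ = 5.3852, so e_1 = (-0.7428, -0.5571, 0.3714).
e_1·a_2 = (-0.7428)·(-3) + (-0.5571)·3 + 0.3714·(-4) = -0.9285.
u_2 = a_2 + 0.9285·e_1 = (-3.6897, 2.4828, -3.6552).
‖u_2‖ = 5.7566, so e_2 = (-0.6409, 0.4313, -0.6350).
r_{23} = e_2·a_3 = 2.5338.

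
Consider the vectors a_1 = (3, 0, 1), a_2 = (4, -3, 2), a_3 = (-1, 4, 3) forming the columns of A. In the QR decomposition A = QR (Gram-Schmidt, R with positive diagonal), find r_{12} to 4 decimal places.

r_{12} = 4.4272

a_1 = (3, 0, 1); ‖a_1‖ = 3.1623, so q_1 = (0.9487, 0.0000, 0.3162).
r_{12} = q_1·a_2 = 4.4272.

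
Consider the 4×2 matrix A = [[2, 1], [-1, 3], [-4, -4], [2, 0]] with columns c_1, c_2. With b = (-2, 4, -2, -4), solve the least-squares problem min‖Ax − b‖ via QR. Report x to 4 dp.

c_1 = (2, -1, -4, 2); ‖c_1‖ = 5.0000, so q_1 = (0.4000, -0.2000, -0.8000, 0.4000).
q_1·c_2 = 0.4000·1 + (-0.2000)·3 + (-0.8000)·(-4) + 0.4000·0 = 3.0000.
u_2 = c_2 − 3.0000·q_1 = (-0.2000, 3.6000, -1.6000, -1.2000).
‖u_2‖ = 4.1231, so q_2 = (-0.0485, 0.8731, -0.3881, -0.2910).
Qᵀb = (-1.6000, 5.5298).
Back-substitute: x_2 = 5.5298/4.1231 = 1.3412.
x_1 = (-1.6000 − 3.0000·1.3412)/5.0000 = -1.1247.

x = (-1.1247, 1.3412)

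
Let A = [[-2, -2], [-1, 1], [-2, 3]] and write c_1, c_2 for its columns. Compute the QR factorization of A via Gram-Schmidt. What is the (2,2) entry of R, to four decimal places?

r_{22} = 3.6056

c_1 = (-2, -1, -2); ‖c_1‖ = 3.0000, so e_1 = (-0.6667, -0.3333, -0.6667).
e_1·c_2 = (-0.6667)·(-2) + (-0.3333)·1 + (-0.6667)·3 = -1.0000.
u_2 = c_2 + 1.0000·e_1 = (-2.6667, 0.6667, 2.3333).
r_{22} = ‖u_2‖ = 3.6056.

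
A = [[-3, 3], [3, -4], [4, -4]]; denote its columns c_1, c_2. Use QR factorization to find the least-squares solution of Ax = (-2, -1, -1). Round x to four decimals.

c_1 = (-3, 3, 4); ‖c_1‖ = 5.8310, so e_1 = (-0.5145, 0.5145, 0.6860).
e_1·c_2 = (-0.5145)·3 + 0.5145·(-4) + 0.6860·(-4) = -6.3454.
u_2 = c_2 + 6.3454·e_1 = (-0.2647, -0.7353, 0.3529).
‖u_2‖ = 0.8575, so e_2 = (-0.3087, -0.8575, 0.4116).
Qᵀb = (-0.1715, 1.0633).
Back-substitute: x_2 = 1.0633/0.8575 = 1.2400.
x_1 = (-0.1715 + 6.3454·1.2400)/5.8310 = 1.3200.

x = (1.3200, 1.2400)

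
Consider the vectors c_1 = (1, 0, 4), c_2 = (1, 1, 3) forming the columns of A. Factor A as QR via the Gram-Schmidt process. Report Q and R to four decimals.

c_1 = (1, 0, 4); ‖c_1‖ = 4.1231, so e_1 = (0.2425, 0.0000, 0.9701).
e_1·c_2 = 0.2425·1 + 0.0000·1 + 0.9701·3 = 3.1530.
u_2 = c_2 − 3.1530·e_1 = (0.2353, 1.0000, -0.0588).
‖u_2‖ = 1.0290, so e_2 = (0.2287, 0.9718, -0.0572).

Q = [[0.2425, 0.2287], [0.0000, 0.9718], [0.9701, -0.0572]], R = [[4.1231, 3.1530], [0.0000, 1.0290]]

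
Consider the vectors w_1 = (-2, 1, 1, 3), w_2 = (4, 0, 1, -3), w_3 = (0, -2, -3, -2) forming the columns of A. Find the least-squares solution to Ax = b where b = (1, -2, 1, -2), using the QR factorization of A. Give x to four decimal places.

x = (-1.4717, -0.4151, -0.5849)

w_1 = (-2, 1, 1, 3); ‖w_1‖ = 3.8730, so q_1 = (-0.5164, 0.2582, 0.2582, 0.7746).
q_1·w_2 = (-0.5164)·4 + 0.2582·0 + 0.2582·1 + 0.7746·(-3) = -4.1312.
u_2 = w_2 + 4.1312·q_1 = (1.8667, 1.0667, 2.0667, 0.2000).
‖u_2‖ = 2.9889, so q_2 = (0.6245, 0.3569, 0.6915, 0.0669).
q_1·w_3 = (-0.5164)·0 + 0.2582·(-2) + 0.2582·(-3) + 0.7746·(-2) = -2.8402; q_2·w_3 = 0.6245·0 + 0.3569·(-2) + 0.6915·(-3) + 0.0669·(-2) = -2.9220.
u_3 = w_3 + 2.8402·q_1 + 2.9220·q_2 = (0.3582, -0.2239, -0.2463, 0.3955).
‖u_3‖ = 0.6289, so q_3 = (0.5696, -0.3560, -0.3916, 0.6289).
Qᵀb = (-2.3238, 0.4684, -0.3679).
Back-substitute: x_3 = -0.3679/0.6289 = -0.5849.
x_2 = (0.4684 + 2.9220·(-0.5849))/2.9889 = -0.4151.
x_1 = (-2.3238 + 4.1312·(-0.4151) + 2.8402·(-0.5849))/3.8730 = -1.4717.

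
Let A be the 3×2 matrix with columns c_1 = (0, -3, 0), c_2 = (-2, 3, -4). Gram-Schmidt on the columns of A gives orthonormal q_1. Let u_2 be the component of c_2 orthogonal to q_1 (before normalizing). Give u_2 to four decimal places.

u_2 = (-2.0000, 0.0000, -4.0000)

q_1 = c_1/‖c_1‖ = (0, -3, 0)/3.0000 = (0.0000, -1.0000, 0.0000).
r_{12} = q_1·c_2 = -3.0000.
u_2 = c_2 + 3.0000·q_1 = (-2.0000, 0.0000, -4.0000).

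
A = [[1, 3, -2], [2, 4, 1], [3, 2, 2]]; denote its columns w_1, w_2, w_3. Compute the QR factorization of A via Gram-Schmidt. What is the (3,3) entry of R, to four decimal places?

w_1 = (1, 2, 3); ‖w_1‖ = 3.7417, so q_1 = (0.2673, 0.5345, 0.8018).
q_1·w_2 = 0.2673·3 + 0.5345·4 + 0.8018·2 = 4.5434.
u_2 = w_2 − 4.5434·q_1 = (1.7857, 1.5714, -1.6429).
‖u_2‖ = 2.8909, so q_2 = (0.6177, 0.5436, -0.5683).
q_1·w_3 = 0.2673·(-2) + 0.5345·1 + 0.8018·2 = 1.6036; q_2·w_3 = 0.6177·(-2) + 0.5436·1 + (-0.5683)·2 = -1.8284.
u_3 = w_3 − 1.6036·q_1 + 1.8284·q_2 = (-1.2991, 1.1368, -0.3248).
r_{33} = ‖u_3‖ = 1.7566.

r_{33} = 1.7566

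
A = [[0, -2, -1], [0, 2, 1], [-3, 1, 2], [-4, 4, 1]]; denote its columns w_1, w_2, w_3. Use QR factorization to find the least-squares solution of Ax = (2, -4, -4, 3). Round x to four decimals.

x = (-1.2222, 0.5556, -4.1111)

w_1 = (0, 0, -3, -4); ‖w_1‖ = 5.0000, so e_1 = (0.0000, 0.0000, -0.6000, -0.8000).
e_1·w_2 = 0.0000·(-2) + 0.0000·2 + (-0.6000)·1 + (-0.8000)·4 = -3.8000.
u_2 = w_2 + 3.8000·e_1 = (-2.0000, 2.0000, -1.2800, 0.9600).
‖u_2‖ = 3.2496, so e_2 = (-0.6155, 0.6155, -0.3939, 0.2954).
e_1·w_3 = 0.0000·(-1) + 0.0000·1 + (-0.6000)·2 + (-0.8000)·1 = -2.0000; e_2·w_3 = (-0.6155)·(-1) + 0.6155·1 + (-0.3939)·2 + 0.2954·1 = 0.7385.
u_3 = w_3 + 2.0000·e_1 − 0.7385·e_2 = (-0.5455, 0.5455, 1.0909, -0.8182).
‖u_3‖ = 1.5667, so e_3 = (-0.3482, 0.3482, 0.6963, -0.5222).
Qᵀb = (0.0000, -1.2309, -6.4409).
Back-substitute: x_3 = -6.4409/1.5667 = -4.1111.
x_2 = (-1.2309 − 0.7385·(-4.1111))/3.2496 = 0.5556.
x_1 = (0.0000 + 3.8000·0.5556 + 2.0000·(-4.1111))/5.0000 = -1.2222.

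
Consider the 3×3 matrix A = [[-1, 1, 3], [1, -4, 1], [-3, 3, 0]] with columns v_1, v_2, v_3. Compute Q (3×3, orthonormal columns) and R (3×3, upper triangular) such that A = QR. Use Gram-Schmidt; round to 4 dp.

v_1 = (-1, 1, -3); ‖v_1‖ = 3.3166, so q_1 = (-0.3015, 0.3015, -0.9045).
q_1·v_2 = (-0.3015)·1 + 0.3015·(-4) + (-0.9045)·3 = -4.2212.
u_2 = v_2 + 4.2212·q_1 = (-0.2727, -2.7273, -0.8182).
‖u_2‖ = 2.8604, so q_2 = (-0.0953, -0.9535, -0.2860).
q_1·v_3 = (-0.3015)·3 + 0.3015·1 + (-0.9045)·0 = -0.6030; q_2·v_3 = (-0.0953)·3 + (-0.9535)·1 + (-0.2860)·0 = -1.2395.
u_3 = v_3 + 0.6030·q_1 + 1.2395·q_2 = (2.7000, 0.0000, -0.9000).
‖u_3‖ = 2.8460, so q_3 = (0.9487, 0.0000, -0.3162).

Q = [[-0.3015, -0.0953, 0.9487], [0.3015, -0.9535, 0.0000], [-0.9045, -0.2860, -0.3162]], R = [[3.3166, -4.2212, -0.6030], [0.0000, 2.8604, -1.2395], [0.0000, 0.0000, 2.8460]]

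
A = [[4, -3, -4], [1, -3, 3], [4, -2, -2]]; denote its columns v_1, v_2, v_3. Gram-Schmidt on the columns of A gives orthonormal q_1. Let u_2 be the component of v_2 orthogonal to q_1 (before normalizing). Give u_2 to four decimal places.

v_1 = (4, 1, 4); ‖v_1‖ = 5.7446, so q_1 = (0.6963, 0.1741, 0.6963).
q_1·v_2 = 0.6963·(-3) + 0.1741·(-3) + 0.6963·(-2) = -4.0038.
u_2 = v_2 + 4.0038·q_1 = (-0.2121, -2.3030, 0.7879).

u_2 = (-0.2121, -2.3030, 0.7879)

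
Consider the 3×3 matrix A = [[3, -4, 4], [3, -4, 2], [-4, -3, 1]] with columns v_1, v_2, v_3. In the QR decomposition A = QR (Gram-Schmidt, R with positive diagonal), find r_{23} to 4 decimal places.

e_1 = v_1/‖v_1‖ = (3, 3, -4)/5.8310 = (0.5145, 0.5145, -0.6860).
r_{12} = e_1·v_2 = -2.0580.
u_2 = v_2 + 2.0580·e_1 = (-2.9412, -2.9412, -4.4118).
‖u_2‖ = 6.0634, so e_2 = (-0.4851, -0.4851, -0.7276).
r_{23} = e_2·v_3 = -3.6380.

r_{23} = -3.6380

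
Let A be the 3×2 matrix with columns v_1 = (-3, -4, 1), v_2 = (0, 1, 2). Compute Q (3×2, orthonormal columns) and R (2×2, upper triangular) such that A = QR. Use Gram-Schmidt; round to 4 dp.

Q = [[-0.5883, -0.1048], [-0.7845, 0.3145], [0.1961, 0.9435]], R = [[5.0990, -0.3922], [0.0000, 2.2014]]

e_1 = v_1/‖v_1‖ = (-3, -4, 1)/5.0990 = (-0.5883, -0.7845, 0.1961).
r_{12} = e_1·v_2 = -0.3922.
u_2 = v_2 + 0.3922·e_1 = (-0.2308, 0.6923, 2.0769).
‖u_2‖ = 2.2014, so e_2 = (-0.1048, 0.3145, 0.9435).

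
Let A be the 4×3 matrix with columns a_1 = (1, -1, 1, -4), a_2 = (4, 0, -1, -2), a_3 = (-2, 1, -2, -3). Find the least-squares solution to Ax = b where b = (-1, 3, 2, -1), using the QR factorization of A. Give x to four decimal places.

q_1 = a_1/‖a_1‖ = (1, -1, 1, -4)/4.3589 = (0.2294, -0.2294, 0.2294, -0.9177).
r_{12} = q_1·a_2 = 2.5236.
u_2 = a_2 − 2.5236·q_1 = (3.4211, 0.5789, -1.5789, 0.3158).
‖u_2‖ = 3.8251, so q_2 = (0.8944, 0.1514, -0.4128, 0.0826).
r_{13} = q_1·a_3 = 1.6059; r_{23} = q_2·a_3 = -1.0595.
u_3 = a_3 − 1.6059·q_1 + 1.0595·q_2 = (-1.4209, 1.5288, -2.8058, -1.4388).
‖u_3‖ = 3.7813, so q_3 = (-0.3758, 0.4043, -0.7420, -0.3805).
Qᵀb = (0.4588, -1.3484, 0.4852).
Back-substitute: x_3 = 0.4852/3.7813 = 0.1283.
x_2 = (-1.3484 + 1.0595·0.1283)/3.8251 = -0.3170.
x_1 = (0.4588 − 2.5236·(-0.3170) − 1.6059·0.1283)/4.3589 = 0.2415.

x = (0.2415, -0.3170, 0.1283)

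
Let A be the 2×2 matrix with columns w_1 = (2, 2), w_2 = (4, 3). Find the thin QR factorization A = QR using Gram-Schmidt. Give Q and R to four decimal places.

Q = [[0.7071, 0.7071], [0.7071, -0.7071]], R = [[2.8284, 4.9497], [0.0000, 0.7071]]

w_1 = (2, 2); ‖w_1‖ = 2.8284, so e_1 = (0.7071, 0.7071).
e_1·w_2 = 0.7071·4 + 0.7071·3 = 4.9497.
u_2 = w_2 − 4.9497·e_1 = (0.5000, -0.5000).
‖u_2‖ = 0.7071, so e_2 = (0.7071, -0.7071).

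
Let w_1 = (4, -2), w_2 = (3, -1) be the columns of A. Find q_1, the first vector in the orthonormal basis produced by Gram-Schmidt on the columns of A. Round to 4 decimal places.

q_1 = (0.8944, -0.4472)

w_1 = (4, -2); ‖w_1‖ = 4.4721, so q_1 = (0.8944, -0.4472).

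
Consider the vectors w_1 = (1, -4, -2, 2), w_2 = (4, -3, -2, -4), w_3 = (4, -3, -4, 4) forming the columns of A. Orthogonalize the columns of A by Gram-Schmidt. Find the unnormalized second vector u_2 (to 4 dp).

u_2 = (3.5200, -1.0800, -1.0400, -4.9600)

e_1 = w_1/‖w_1‖ = (1, -4, -2, 2)/5.0000 = (0.2000, -0.8000, -0.4000, 0.4000).
r_{12} = e_1·w_2 = 2.4000.
u_2 = w_2 − 2.4000·e_1 = (3.5200, -1.0800, -1.0400, -4.9600).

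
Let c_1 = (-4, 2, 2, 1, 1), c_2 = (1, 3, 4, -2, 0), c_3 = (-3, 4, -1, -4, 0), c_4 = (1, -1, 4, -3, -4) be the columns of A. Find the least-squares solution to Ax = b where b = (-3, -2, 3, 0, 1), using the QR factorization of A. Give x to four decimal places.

x = (0.8880, -0.2970, -0.2615, 0.4103)

e_1 = c_1/‖c_1‖ = (-4, 2, 2, 1, 1)/5.0990 = (-0.7845, 0.3922, 0.3922, 0.1961, 0.1961).
r_{12} = e_1·c_2 = 1.5689.
u_2 = c_2 − 1.5689·e_1 = (2.2308, 2.3846, 3.3846, -2.3077, -0.3077).
‖u_2‖ = 5.2477, so e_2 = (0.4251, 0.4544, 0.6450, -0.4398, -0.0586).
r_{13} = e_1·c_3 = 2.7456; r_{23} = e_2·c_3 = 1.6564.
u_3 = c_3 − 2.7456·e_1 − 1.6564·e_2 = (-1.5503, 2.1704, -3.1453, -3.8101, -0.4413).
‖u_3‖ = 5.6319, so e_3 = (-0.2753, 0.3854, -0.5585, -0.6765, -0.0784).
r_{14} = e_1·c_4 = -0.9806; r_{24} = e_2·c_4 = 4.1044; r_{34} = e_3·c_4 = -0.5515.
u_4 = c_4 + 0.9806·e_1 − 4.1044·e_2 + 0.5515·e_3 = (-1.6658, -2.2679, 1.4294, -1.3759, -3.6103).
‖u_4‖ = 4.9888, so e_4 = (-0.3339, -0.4546, 0.2865, -0.2758, -0.7237).
Qᵀb = (2.9417, -0.3078, -1.6987, 2.0468).
Back-substitute: x_4 = 2.0468/4.9888 = 0.4103.
x_3 = (-1.6987 + 0.5515·0.4103)/5.6319 = -0.2615.
x_2 = (-0.3078 − 1.6564·(-0.2615) − 4.1044·0.4103)/5.2477 = -0.2970.
x_1 = (2.9417 − 1.5689·(-0.2970) − 2.7456·(-0.2615) + 0.9806·0.4103)/5.0990 = 0.8880.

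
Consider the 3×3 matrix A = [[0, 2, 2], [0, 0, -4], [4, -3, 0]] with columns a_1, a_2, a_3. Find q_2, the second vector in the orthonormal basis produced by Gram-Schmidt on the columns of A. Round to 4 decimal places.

q_2 = (1.0000, 0.0000, 0.0000)

a_1 = (0, 0, 4); ‖a_1‖ = 4.0000, so q_1 = (0.0000, 0.0000, 1.0000).
q_1·a_2 = 0.0000·2 + 0.0000·0 + 1.0000·(-3) = -3.0000.
u_2 = a_2 + 3.0000·q_1 = (2.0000, 0.0000, 0.0000).
‖u_2‖ = 2.0000, so q_2 = (1.0000, 0.0000, 0.0000).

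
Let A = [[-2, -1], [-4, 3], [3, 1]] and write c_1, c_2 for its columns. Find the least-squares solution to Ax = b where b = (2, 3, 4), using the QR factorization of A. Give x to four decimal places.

x = (0.1222, 1.0778)

c_1 = (-2, -4, 3); ‖c_1‖ = 5.3852, so e_1 = (-0.3714, -0.7428, 0.5571).
e_1·c_2 = (-0.3714)·(-1) + (-0.7428)·3 + 0.5571·1 = -1.2999.
u_2 = c_2 + 1.2999·e_1 = (-1.4828, 2.0345, 1.7241).
‖u_2‖ = 3.0513, so e_2 = (-0.4859, 0.6668, 0.5651).
Qᵀb = (-0.7428, 3.2886).
Back-substitute: x_2 = 3.2886/3.0513 = 1.0778.
x_1 = (-0.7428 + 1.2999·1.0778)/5.3852 = 0.1222.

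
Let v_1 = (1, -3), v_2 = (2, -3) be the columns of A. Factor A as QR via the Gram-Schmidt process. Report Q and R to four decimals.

Q = [[0.3162, 0.9487], [-0.9487, 0.3162]], R = [[3.1623, 3.4785], [0.0000, 0.9487]]

v_1 = (1, -3); ‖v_1‖ = 3.1623, so e_1 = (0.3162, -0.9487).
e_1·v_2 = 0.3162·2 + (-0.9487)·(-3) = 3.4785.
u_2 = v_2 − 3.4785·e_1 = (0.9000, 0.3000).
‖u_2‖ = 0.9487, so e_2 = (0.9487, 0.3162).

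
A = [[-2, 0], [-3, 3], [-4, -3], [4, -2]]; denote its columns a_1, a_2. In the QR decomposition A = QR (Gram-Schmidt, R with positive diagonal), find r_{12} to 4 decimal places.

r_{12} = -0.7454

a_1 = (-2, -3, -4, 4); ‖a_1‖ = 6.7082, so e_1 = (-0.2981, -0.4472, -0.5963, 0.5963).
r_{12} = e_1·a_2 = -0.7454.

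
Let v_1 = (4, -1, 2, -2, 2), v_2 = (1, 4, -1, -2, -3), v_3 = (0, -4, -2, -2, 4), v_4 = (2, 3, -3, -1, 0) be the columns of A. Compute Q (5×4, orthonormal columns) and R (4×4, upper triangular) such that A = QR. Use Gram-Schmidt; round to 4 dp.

Q = [[0.7428, 0.2812, -0.1335, 0.4075], [-0.1857, 0.6999, -0.2172, 0.3611], [0.3714, -0.1312, -0.7152, -0.4769], [-0.3714, -0.4124, -0.5816, 0.5603], [0.3714, -0.4937, 0.2920, 0.4028]], R = [[5.3852, -0.7428, 2.2283, 0.1857], [0.0000, 5.5180, -3.6870, 3.4683], [0.0000, 0.0000, 4.6304, 1.8084], [0.0000, 0.0000, 0.0000, 2.7688]]

e_1 = v_1/‖v_1‖ = (4, -1, 2, -2, 2)/5.3852 = (0.7428, -0.1857, 0.3714, -0.3714, 0.3714).
r_{12} = e_1·v_2 = -0.7428.
u_2 = v_2 + 0.7428·e_1 = (1.5517, 3.8621, -0.7241, -2.2759, -2.7241).
‖u_2‖ = 5.5180, so e_2 = (0.2812, 0.6999, -0.1312, -0.4124, -0.4937).
r_{13} = e_1·v_3 = 2.2283; r_{23} = e_2·v_3 = -3.6870.
u_3 = v_3 − 2.2283·e_1 + 3.6870·e_2 = (-0.6183, -1.0057, -3.3114, -2.6931, 1.3522).
‖u_3‖ = 4.6304, so e_3 = (-0.1335, -0.2172, -0.7152, -0.5816, 0.2920).
r_{14} = e_1·v_4 = 0.1857; r_{24} = e_2·v_4 = 3.4683; r_{34} = e_3·v_4 = 1.8084.
u_4 = v_4 − 0.1857·e_1 − 3.4683·e_2 − 1.8084·e_3 = (1.1282, 0.9998, -1.3205, 1.5512, 1.1151).
‖u_4‖ = 2.7688, so e_4 = (0.4075, 0.3611, -0.4769, 0.5603, 0.4028).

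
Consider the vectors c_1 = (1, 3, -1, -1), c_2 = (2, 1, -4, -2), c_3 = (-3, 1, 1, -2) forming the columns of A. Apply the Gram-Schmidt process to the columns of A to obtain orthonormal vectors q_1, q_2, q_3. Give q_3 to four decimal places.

q_3 = (-0.7485, 0.0158, -0.0394, -0.6618)

q_1 = c_1/‖c_1‖ = (1, 3, -1, -1)/3.4641 = (0.2887, 0.8660, -0.2887, -0.2887).
r_{12} = q_1·c_2 = 3.1754.
u_2 = c_2 − 3.1754·q_1 = (1.0833, -1.7500, -3.0833, -1.0833).
‖u_2‖ = 3.8622, so q_2 = (0.2805, -0.4531, -0.7983, -0.2805).
r_{13} = q_1·c_3 = 0.2887; r_{23} = q_2·c_3 = -1.5319.
u_3 = c_3 − 0.2887·q_1 + 1.5319·q_2 = (-2.6536, 0.0559, -0.1397, -2.3464).
‖u_3‖ = 3.5454, so q_3 = (-0.7485, 0.0158, -0.0394, -0.6618).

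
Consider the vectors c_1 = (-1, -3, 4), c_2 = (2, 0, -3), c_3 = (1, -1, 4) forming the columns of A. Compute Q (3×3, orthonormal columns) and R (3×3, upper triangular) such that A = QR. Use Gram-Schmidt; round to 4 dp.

e_1 = c_1/‖c_1‖ = (-1, -3, 4)/5.0990 = (-0.1961, -0.5883, 0.7845).
r_{12} = e_1·c_2 = -2.7456.
u_2 = c_2 + 2.7456·e_1 = (1.4615, -1.6154, -0.8462).
‖u_2‖ = 2.3370, so e_2 = (0.6254, -0.6912, -0.3621).
r_{13} = e_1·c_3 = 3.5301; r_{23} = e_2·c_3 = -0.1317.
u_3 = c_3 − 3.5301·e_1 + 0.1317·e_2 = (1.7746, 0.9859, 1.1831).
‖u_3‖ = 2.3497, so e_3 = (0.7553, 0.4196, 0.5035).

Q = [[-0.1961, 0.6254, 0.7553], [-0.5883, -0.6912, 0.4196], [0.7845, -0.3621, 0.5035]], R = [[5.0990, -2.7456, 3.5301], [0.0000, 2.3370, -0.1317], [0.0000, 0.0000, 2.3497]]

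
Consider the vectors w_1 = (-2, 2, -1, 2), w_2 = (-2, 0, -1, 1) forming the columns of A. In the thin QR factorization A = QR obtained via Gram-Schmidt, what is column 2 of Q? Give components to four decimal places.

q_2 = (-0.6180, -0.7210, -0.3090, -0.0515)

q_1 = w_1/‖w_1‖ = (-2, 2, -1, 2)/3.6056 = (-0.5547, 0.5547, -0.2774, 0.5547).
r_{12} = q_1·w_2 = 1.9415.
u_2 = w_2 − 1.9415·q_1 = (-0.9231, -1.0769, -0.4615, -0.0769).
‖u_2‖ = 1.4936, so q_2 = (-0.6180, -0.7210, -0.3090, -0.0515).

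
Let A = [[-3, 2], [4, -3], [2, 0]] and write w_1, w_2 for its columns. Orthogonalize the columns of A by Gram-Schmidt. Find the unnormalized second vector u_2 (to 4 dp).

u_2 = (0.1379, -0.5172, 1.2414)

w_1 = (-3, 4, 2); ‖w_1‖ = 5.3852, so e_1 = (-0.5571, 0.7428, 0.3714).
e_1·w_2 = (-0.5571)·2 + 0.7428·(-3) + 0.3714·0 = -3.3425.
u_2 = w_2 + 3.3425·e_1 = (0.1379, -0.5172, 1.2414).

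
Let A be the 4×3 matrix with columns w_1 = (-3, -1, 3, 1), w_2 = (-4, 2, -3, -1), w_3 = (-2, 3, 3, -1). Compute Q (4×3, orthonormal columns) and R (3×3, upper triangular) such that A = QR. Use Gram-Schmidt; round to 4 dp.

Q = [[-0.6708, -0.7303, 0.1134], [-0.2236, 0.3651, 0.7937], [0.6708, -0.5477, 0.4914], [0.2236, -0.1826, -0.3402]], R = [[4.4721, 0.0000, 2.4597], [0.0000, 5.4772, 1.0954], [0.0000, 0.0000, 3.9686]]

w_1 = (-3, -1, 3, 1); ‖w_1‖ = 4.4721, so e_1 = (-0.6708, -0.2236, 0.6708, 0.2236).
e_1·w_2 = (-0.6708)·(-4) + (-0.2236)·2 + 0.6708·(-3) + 0.2236·(-1) = 0.0000.
u_2 = w_2 − 0.0000·e_1 = (-4.0000, 2.0000, -3.0000, -1.0000).
‖u_2‖ = 5.4772, so e_2 = (-0.7303, 0.3651, -0.5477, -0.1826).
e_1·w_3 = (-0.6708)·(-2) + (-0.2236)·3 + 0.6708·3 + 0.2236·(-1) = 2.4597; e_2·w_3 = (-0.7303)·(-2) + 0.3651·3 + (-0.5477)·3 + (-0.1826)·(-1) = 1.0954.
u_3 = w_3 − 2.4597·e_1 − 1.0954·e_2 = (0.4500, 3.1500, 1.9500, -1.3500).
‖u_3‖ = 3.9686, so e_3 = (0.1134, 0.7937, 0.4914, -0.3402).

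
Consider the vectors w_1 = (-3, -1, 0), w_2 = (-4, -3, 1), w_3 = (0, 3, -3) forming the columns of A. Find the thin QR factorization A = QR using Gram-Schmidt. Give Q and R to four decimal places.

q_1 = w_1/‖w_1‖ = (-3, -1, 0)/3.1623 = (-0.9487, -0.3162, 0.0000).
r_{12} = q_1·w_2 = 4.7434.
u_2 = w_2 − 4.7434·q_1 = (0.5000, -1.5000, 1.0000).
‖u_2‖ = 1.8708, so q_2 = (0.2673, -0.8018, 0.5345).
r_{13} = q_1·w_3 = -0.9487; r_{23} = q_2·w_3 = -4.0089.
u_3 = w_3 + 0.9487·q_1 + 4.0089·q_2 = (0.1714, -0.5143, -0.8571).
‖u_3‖ = 1.0142, so q_3 = (0.1690, -0.5071, -0.8452).

Q = [[-0.9487, 0.2673, 0.1690], [-0.3162, -0.8018, -0.5071], [0.0000, 0.5345, -0.8452]], R = [[3.1623, 4.7434, -0.9487], [0.0000, 1.8708, -4.0089], [0.0000, 0.0000, 1.0142]]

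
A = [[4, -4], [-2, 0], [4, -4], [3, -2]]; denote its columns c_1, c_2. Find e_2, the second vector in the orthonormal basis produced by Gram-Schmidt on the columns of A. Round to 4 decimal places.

c_1 = (4, -2, 4, 3); ‖c_1‖ = 6.7082, so e_1 = (0.5963, -0.2981, 0.5963, 0.4472).
e_1·c_2 = 0.5963·(-4) + (-0.2981)·0 + 0.5963·(-4) + 0.4472·(-2) = -5.6647.
u_2 = c_2 + 5.6647·e_1 = (-0.6222, -1.6889, -0.6222, 0.5333).
‖u_2‖ = 1.9777, so e_2 = (-0.3146, -0.8540, -0.3146, 0.2697).

e_2 = (-0.3146, -0.8540, -0.3146, 0.2697)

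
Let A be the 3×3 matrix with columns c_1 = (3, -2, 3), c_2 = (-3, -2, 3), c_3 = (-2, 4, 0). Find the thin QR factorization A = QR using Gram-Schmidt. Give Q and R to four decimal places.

e_1 = c_1/‖c_1‖ = (3, -2, 3)/4.6904 = (0.6396, -0.4264, 0.6396).
r_{12} = e_1·c_2 = 0.8528.
u_2 = c_2 − 0.8528·e_1 = (-3.5455, -1.6364, 2.4545).
‖u_2‖ = 4.6122, so e_2 = (-0.7687, -0.3548, 0.5322).
r_{13} = e_1·c_3 = -2.9848; r_{23} = e_2·c_3 = 0.1183.
u_3 = c_3 + 2.9848·e_1 − 0.1183·e_2 = (0.0000, 2.7692, 1.8462).
‖u_3‖ = 3.3282, so e_3 = (0.0000, 0.8321, 0.5547).

Q = [[0.6396, -0.7687, 0.0000], [-0.4264, -0.3548, 0.8321], [0.6396, 0.5322, 0.5547]], R = [[4.6904, 0.8528, -2.9848], [0.0000, 4.6122, 0.1183], [0.0000, 0.0000, 3.3282]]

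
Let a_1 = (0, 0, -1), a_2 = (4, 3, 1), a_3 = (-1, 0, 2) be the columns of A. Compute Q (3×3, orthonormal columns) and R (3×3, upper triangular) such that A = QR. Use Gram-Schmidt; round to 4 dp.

a_1 = (0, 0, -1); ‖a_1‖ = 1.0000, so e_1 = (0.0000, 0.0000, -1.0000).
e_1·a_2 = 0.0000·4 + 0.0000·3 + (-1.0000)·1 = -1.0000.
u_2 = a_2 + 1.0000·e_1 = (4.0000, 3.0000, 0.0000).
‖u_2‖ = 5.0000, so e_2 = (0.8000, 0.6000, 0.0000).
e_1·a_3 = 0.0000·(-1) + 0.0000·0 + (-1.0000)·2 = -2.0000; e_2·a_3 = 0.8000·(-1) + 0.6000·0 + 0.0000·2 = -0.8000.
u_3 = a_3 + 2.0000·e_1 + 0.8000·e_2 = (-0.3600, 0.4800, 0.0000).
‖u_3‖ = 0.6000, so e_3 = (-0.6000, 0.8000, 0.0000).

Q = [[0.0000, 0.8000, -0.6000], [0.0000, 0.6000, 0.8000], [-1.0000, 0.0000, 0.0000]], R = [[1.0000, -1.0000, -2.0000], [0.0000, 5.0000, -0.8000], [0.0000, 0.0000, 0.6000]]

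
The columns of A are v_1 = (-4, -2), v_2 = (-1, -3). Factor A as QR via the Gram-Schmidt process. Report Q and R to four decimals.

v_1 = (-4, -2); ‖v_1‖ = 4.4721, so e_1 = (-0.8944, -0.4472).
e_1·v_2 = (-0.8944)·(-1) + (-0.4472)·(-3) = 2.2361.
u_2 = v_2 − 2.2361·e_1 = (1.0000, -2.0000).
‖u_2‖ = 2.2361, so e_2 = (0.4472, -0.8944).

Q = [[-0.8944, 0.4472], [-0.4472, -0.8944]], R = [[4.4721, 2.2361], [0.0000, 2.2361]]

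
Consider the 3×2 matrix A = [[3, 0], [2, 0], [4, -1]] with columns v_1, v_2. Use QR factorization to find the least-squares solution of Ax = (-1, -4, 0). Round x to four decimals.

x = (-0.8462, -3.3846)

v_1 = (3, 2, 4); ‖v_1‖ = 5.3852, so q_1 = (0.5571, 0.3714, 0.7428).
q_1·v_2 = 0.5571·0 + 0.3714·0 + 0.7428·(-1) = -0.7428.
u_2 = v_2 + 0.7428·q_1 = (0.4138, 0.2759, -0.4483).
‖u_2‖ = 0.6695, so q_2 = (0.6180, 0.4120, -0.6695).
Qᵀb = (-2.0426, -2.2661).
Back-substitute: x_2 = -2.2661/0.6695 = -3.3846.
x_1 = (-2.0426 + 0.7428·(-3.3846))/5.3852 = -0.8462.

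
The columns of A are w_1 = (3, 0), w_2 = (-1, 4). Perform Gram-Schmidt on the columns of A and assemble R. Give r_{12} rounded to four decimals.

r_{12} = -1.0000

w_1 = (3, 0); ‖w_1‖ = 3.0000, so q_1 = (1.0000, 0.0000).
r_{12} = q_1·w_2 = -1.0000.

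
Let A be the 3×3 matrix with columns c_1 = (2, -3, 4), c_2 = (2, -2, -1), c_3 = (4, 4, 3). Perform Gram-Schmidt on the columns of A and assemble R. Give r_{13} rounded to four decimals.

e_1 = c_1/‖c_1‖ = (2, -3, 4)/5.3852 = (0.3714, -0.5571, 0.7428).
r_{13} = e_1·c_3 = 1.4856.

r_{13} = 1.4856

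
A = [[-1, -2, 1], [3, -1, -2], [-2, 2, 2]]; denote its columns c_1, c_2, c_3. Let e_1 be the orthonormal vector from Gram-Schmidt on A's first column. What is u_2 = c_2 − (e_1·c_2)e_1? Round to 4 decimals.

u_2 = (-2.3571, 0.0714, 1.2857)

c_1 = (-1, 3, -2); ‖c_1‖ = 3.7417, so e_1 = (-0.2673, 0.8018, -0.5345).
e_1·c_2 = (-0.2673)·(-2) + 0.8018·(-1) + (-0.5345)·2 = -1.3363.
u_2 = c_2 + 1.3363·e_1 = (-2.3571, 0.0714, 1.2857).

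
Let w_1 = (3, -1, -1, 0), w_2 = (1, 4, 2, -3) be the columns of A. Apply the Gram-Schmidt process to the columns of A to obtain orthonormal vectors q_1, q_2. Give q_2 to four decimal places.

q_2 = (0.3366, 0.6900, 0.3197, -0.5553)

q_1 = w_1/‖w_1‖ = (3, -1, -1, 0)/3.3166 = (0.9045, -0.3015, -0.3015, 0.0000).
r_{12} = q_1·w_2 = -0.9045.
u_2 = w_2 + 0.9045·q_1 = (1.8182, 3.7273, 1.7273, -3.0000).
‖u_2‖ = 5.4020, so q_2 = (0.3366, 0.6900, 0.3197, -0.5553).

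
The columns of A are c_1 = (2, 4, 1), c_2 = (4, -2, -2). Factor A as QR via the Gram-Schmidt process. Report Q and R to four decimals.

Q = [[0.4364, 0.8588], [0.8729, -0.3318], [0.2182, -0.3904]], R = [[4.5826, -0.4364], [0.0000, 4.8795]]

c_1 = (2, 4, 1); ‖c_1‖ = 4.5826, so q_1 = (0.4364, 0.8729, 0.2182).
q_1·c_2 = 0.4364·4 + 0.8729·(-2) + 0.2182·(-2) = -0.4364.
u_2 = c_2 + 0.4364·q_1 = (4.1905, -1.6190, -1.9048).
‖u_2‖ = 4.8795, so q_2 = (0.8588, -0.3318, -0.3904).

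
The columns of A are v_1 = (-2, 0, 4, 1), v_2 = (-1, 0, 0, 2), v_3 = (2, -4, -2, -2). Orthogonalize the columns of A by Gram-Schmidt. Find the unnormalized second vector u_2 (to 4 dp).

e_1 = v_1/‖v_1‖ = (-2, 0, 4, 1)/4.5826 = (-0.4364, 0.0000, 0.8729, 0.2182).
r_{12} = e_1·v_2 = 0.8729.
u_2 = v_2 − 0.8729·e_1 = (-0.6190, 0.0000, -0.7619, 1.8095).

u_2 = (-0.6190, 0.0000, -0.7619, 1.8095)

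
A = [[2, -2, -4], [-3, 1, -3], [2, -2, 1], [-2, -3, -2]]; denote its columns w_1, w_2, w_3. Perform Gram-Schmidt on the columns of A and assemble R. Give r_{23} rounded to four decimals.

w_1 = (2, -3, 2, -2); ‖w_1‖ = 4.5826, so q_1 = (0.4364, -0.6547, 0.4364, -0.4364).
q_1·w_2 = 0.4364·(-2) + (-0.6547)·1 + 0.4364·(-2) + (-0.4364)·(-3) = -1.0911.
u_2 = w_2 + 1.0911·q_1 = (-1.5238, 0.2857, -1.5238, -3.4762).
‖u_2‖ = 4.0999, so q_2 = (-0.3717, 0.0697, -0.3717, -0.8479).
r_{23} = q_2·w_3 = 2.6017.

r_{23} = 2.6017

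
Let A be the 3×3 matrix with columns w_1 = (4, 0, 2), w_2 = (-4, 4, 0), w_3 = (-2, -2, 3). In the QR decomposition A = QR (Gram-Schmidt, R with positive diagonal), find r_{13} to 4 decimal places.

r_{13} = -0.4472

w_1 = (4, 0, 2); ‖w_1‖ = 4.4721, so q_1 = (0.8944, 0.0000, 0.4472).
r_{13} = q_1·w_3 = -0.4472.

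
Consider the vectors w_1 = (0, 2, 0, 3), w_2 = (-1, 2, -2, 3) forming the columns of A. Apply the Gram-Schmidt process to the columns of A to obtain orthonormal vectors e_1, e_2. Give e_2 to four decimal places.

w_1 = (0, 2, 0, 3); ‖w_1‖ = 3.6056, so e_1 = (0.0000, 0.5547, 0.0000, 0.8321).
e_1·w_2 = 0.0000·(-1) + 0.5547·2 + 0.0000·(-2) + 0.8321·3 = 3.6056.
u_2 = w_2 − 3.6056·e_1 = (-1.0000, 0.0000, -2.0000, 0.0000).
‖u_2‖ = 2.2361, so e_2 = (-0.4472, 0.0000, -0.8944, 0.0000).

e_2 = (-0.4472, 0.0000, -0.8944, 0.0000)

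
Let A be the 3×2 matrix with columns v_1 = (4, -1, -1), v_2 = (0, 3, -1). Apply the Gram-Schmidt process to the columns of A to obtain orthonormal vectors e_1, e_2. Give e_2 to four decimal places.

v_1 = (4, -1, -1); ‖v_1‖ = 4.2426, so e_1 = (0.9428, -0.2357, -0.2357).
e_1·v_2 = 0.9428·0 + (-0.2357)·3 + (-0.2357)·(-1) = -0.4714.
u_2 = v_2 + 0.4714·e_1 = (0.4444, 2.8889, -1.1111).
‖u_2‖ = 3.1269, so e_2 = (0.1421, 0.9239, -0.3553).

e_2 = (0.1421, 0.9239, -0.3553)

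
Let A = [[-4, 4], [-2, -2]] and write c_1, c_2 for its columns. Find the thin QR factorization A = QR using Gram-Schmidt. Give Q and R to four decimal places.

Q = [[-0.8944, 0.4472], [-0.4472, -0.8944]], R = [[4.4721, -2.6833], [0.0000, 3.5777]]

q_1 = c_1/‖c_1‖ = (-4, -2)/4.4721 = (-0.8944, -0.4472).
r_{12} = q_1·c_2 = -2.6833.
u_2 = c_2 + 2.6833·q_1 = (1.6000, -3.2000).
‖u_2‖ = 3.5777, so q_2 = (0.4472, -0.8944).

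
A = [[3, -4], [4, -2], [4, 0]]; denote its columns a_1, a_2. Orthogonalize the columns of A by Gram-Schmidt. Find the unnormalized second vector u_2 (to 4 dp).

e_1 = a_1/‖a_1‖ = (3, 4, 4)/6.4031 = (0.4685, 0.6247, 0.6247).
r_{12} = e_1·a_2 = -3.1235.
u_2 = a_2 + 3.1235·e_1 = (-2.5366, -0.0488, 1.9512).

u_2 = (-2.5366, -0.0488, 1.9512)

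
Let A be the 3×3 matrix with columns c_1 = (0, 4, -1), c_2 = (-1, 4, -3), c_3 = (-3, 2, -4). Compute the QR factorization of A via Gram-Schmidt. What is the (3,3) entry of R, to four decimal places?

r_{33} = 1.1111

c_1 = (0, 4, -1); ‖c_1‖ = 4.1231, so q_1 = (0.0000, 0.9701, -0.2425).
q_1·c_2 = 0.0000·(-1) + 0.9701·4 + (-0.2425)·(-3) = 4.6082.
u_2 = c_2 − 4.6082·q_1 = (-1.0000, -0.4706, -1.8824).
‖u_2‖ = 2.1828, so q_2 = (-0.4581, -0.2156, -0.8623).
q_1·c_3 = 0.0000·(-3) + 0.9701·2 + (-0.2425)·(-4) = 2.9104; q_2·c_3 = (-0.4581)·(-3) + (-0.2156)·2 + (-0.8623)·(-4) = 4.3926.
u_3 = c_3 − 2.9104·q_1 − 4.3926·q_2 = (-0.9877, 0.1235, 0.4938).
r_{33} = ‖u_3‖ = 1.1111.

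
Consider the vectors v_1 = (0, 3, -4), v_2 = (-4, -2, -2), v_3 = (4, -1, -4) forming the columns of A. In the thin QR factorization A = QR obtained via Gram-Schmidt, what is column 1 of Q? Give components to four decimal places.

e_1 = (0.0000, 0.6000, -0.8000)

v_1 = (0, 3, -4); ‖v_1‖ = 5.0000, so e_1 = (0.0000, 0.6000, -0.8000).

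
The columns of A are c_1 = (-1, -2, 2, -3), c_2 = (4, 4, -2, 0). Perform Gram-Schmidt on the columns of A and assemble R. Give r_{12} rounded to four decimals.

r_{12} = -3.7712

q_1 = c_1/‖c_1‖ = (-1, -2, 2, -3)/4.2426 = (-0.2357, -0.4714, 0.4714, -0.7071).
r_{12} = q_1·c_2 = -3.7712.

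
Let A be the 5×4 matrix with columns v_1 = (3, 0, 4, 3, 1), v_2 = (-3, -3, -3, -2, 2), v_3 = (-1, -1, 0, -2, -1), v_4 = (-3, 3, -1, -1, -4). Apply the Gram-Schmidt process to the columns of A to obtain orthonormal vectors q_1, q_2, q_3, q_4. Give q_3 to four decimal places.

v_1 = (3, 0, 4, 3, 1); ‖v_1‖ = 5.9161, so q_1 = (0.5071, 0.0000, 0.6761, 0.5071, 0.1690).
q_1·v_2 = 0.5071·(-3) + 0.0000·(-3) + 0.6761·(-3) + 0.5071·(-2) + 0.1690·2 = -4.2258.
u_2 = v_2 + 4.2258·q_1 = (-0.8571, -3.0000, -0.1429, 0.1429, 2.7143).
‖u_2‖ = 4.1404, so q_2 = (-0.2070, -0.7246, -0.0345, 0.0345, 0.6556).
q_1·v_3 = 0.5071·(-1) + 0.0000·(-1) + 0.6761·0 + 0.5071·(-2) + 0.1690·(-1) = -1.6903; q_2·v_3 = (-0.2070)·(-1) + (-0.7246)·(-1) + (-0.0345)·0 + 0.0345·(-2) + 0.6556·(-1) = 0.2070.
u_3 = v_3 + 1.6903·q_1 − 0.2070·q_2 = (-0.1000, -0.8500, 1.1500, -1.1500, -0.8500).
‖u_3‖ = 2.0248, so q_3 = (-0.0494, -0.4198, 0.5679, -0.5679, -0.4198).

q_3 = (-0.0494, -0.4198, 0.5679, -0.5679, -0.4198)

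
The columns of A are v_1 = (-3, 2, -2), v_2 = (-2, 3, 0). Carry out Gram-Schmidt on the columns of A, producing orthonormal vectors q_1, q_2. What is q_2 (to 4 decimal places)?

q_1 = v_1/‖v_1‖ = (-3, 2, -2)/4.1231 = (-0.7276, 0.4851, -0.4851).
r_{12} = q_1·v_2 = 2.9104.
u_2 = v_2 − 2.9104·q_1 = (0.1176, 1.5882, 1.4118).
‖u_2‖ = 2.1282, so q_2 = (0.0553, 0.7463, 0.6633).

q_2 = (0.0553, 0.7463, 0.6633)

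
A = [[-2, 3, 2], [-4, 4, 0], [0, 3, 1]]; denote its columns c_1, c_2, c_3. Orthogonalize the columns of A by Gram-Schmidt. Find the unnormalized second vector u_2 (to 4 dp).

u_2 = (0.8000, -0.4000, 3.0000)

e_1 = c_1/‖c_1‖ = (-2, -4, 0)/4.4721 = (-0.4472, -0.8944, 0.0000).
r_{12} = e_1·c_2 = -4.9193.
u_2 = c_2 + 4.9193·e_1 = (0.8000, -0.4000, 3.0000).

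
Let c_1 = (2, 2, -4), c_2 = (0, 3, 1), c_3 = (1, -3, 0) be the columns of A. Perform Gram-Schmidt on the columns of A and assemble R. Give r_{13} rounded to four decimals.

r_{13} = -0.8165

q_1 = c_1/‖c_1‖ = (2, 2, -4)/4.8990 = (0.4082, 0.4082, -0.8165).
r_{13} = q_1·c_3 = -0.8165.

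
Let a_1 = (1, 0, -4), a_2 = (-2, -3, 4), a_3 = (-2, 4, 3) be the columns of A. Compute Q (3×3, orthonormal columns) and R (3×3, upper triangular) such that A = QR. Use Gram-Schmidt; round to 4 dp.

Q = [[0.2425, -0.2985, -0.9231], [0.0000, -0.9515, 0.3077], [-0.9701, -0.0746, -0.2308]], R = [[4.1231, -4.3656, -3.3955], [0.0000, 3.1530, -3.4328], [0.0000, 0.0000, 2.3846]]

q_1 = a_1/‖a_1‖ = (1, 0, -4)/4.1231 = (0.2425, 0.0000, -0.9701).
r_{12} = q_1·a_2 = -4.3656.
u_2 = a_2 + 4.3656·q_1 = (-0.9412, -3.0000, -0.2353).
‖u_2‖ = 3.1530, so q_2 = (-0.2985, -0.9515, -0.0746).
r_{13} = q_1·a_3 = -3.3955; r_{23} = q_2·a_3 = -3.4328.
u_3 = a_3 + 3.3955·q_1 + 3.4328·q_2 = (-2.2012, 0.7337, -0.5503).
‖u_3‖ = 2.3846, so q_3 = (-0.9231, 0.3077, -0.2308).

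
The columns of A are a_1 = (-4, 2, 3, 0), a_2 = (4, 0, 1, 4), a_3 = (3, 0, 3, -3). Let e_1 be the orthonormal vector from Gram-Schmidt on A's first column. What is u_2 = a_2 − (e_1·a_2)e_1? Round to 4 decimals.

e_1 = a_1/‖a_1‖ = (-4, 2, 3, 0)/5.3852 = (-0.7428, 0.3714, 0.5571, 0.0000).
r_{12} = e_1·a_2 = -2.4140.
u_2 = a_2 + 2.4140·e_1 = (2.2069, 0.8966, 2.3448, 4.0000).

u_2 = (2.2069, 0.8966, 2.3448, 4.0000)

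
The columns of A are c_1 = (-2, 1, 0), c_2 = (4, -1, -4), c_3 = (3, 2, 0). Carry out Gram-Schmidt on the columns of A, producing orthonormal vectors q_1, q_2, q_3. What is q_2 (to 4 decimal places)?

c_1 = (-2, 1, 0); ‖c_1‖ = 2.2361, so q_1 = (-0.8944, 0.4472, 0.0000).
q_1·c_2 = (-0.8944)·4 + 0.4472·(-1) + 0.0000·(-4) = -4.0249.
u_2 = c_2 + 4.0249·q_1 = (0.4000, 0.8000, -4.0000).
‖u_2‖ = 4.0988, so q_2 = (0.0976, 0.1952, -0.9759).

q_2 = (0.0976, 0.1952, -0.9759)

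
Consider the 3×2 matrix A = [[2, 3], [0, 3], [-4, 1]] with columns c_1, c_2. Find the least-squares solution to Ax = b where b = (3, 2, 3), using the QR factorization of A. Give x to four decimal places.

e_1 = c_1/‖c_1‖ = (2, 0, -4)/4.4721 = (0.4472, 0.0000, -0.8944).
r_{12} = e_1·c_2 = 0.4472.
u_2 = c_2 − 0.4472·e_1 = (2.8000, 3.0000, 1.4000).
‖u_2‖ = 4.3359, so e_2 = (0.6458, 0.6919, 0.3229).
Qᵀb = (-1.3416, 4.2898).
Back-substitute: x_2 = 4.2898/4.3359 = 0.9894.
x_1 = (-1.3416 − 0.4472·0.9894)/4.4721 = -0.3989.

x = (-0.3989, 0.9894)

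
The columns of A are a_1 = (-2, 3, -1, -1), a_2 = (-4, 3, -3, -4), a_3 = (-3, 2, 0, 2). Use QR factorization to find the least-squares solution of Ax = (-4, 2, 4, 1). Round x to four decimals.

x = (0.1765, -0.1765, 1.0588)

a_1 = (-2, 3, -1, -1); ‖a_1‖ = 3.8730, so e_1 = (-0.5164, 0.7746, -0.2582, -0.2582).
e_1·a_2 = (-0.5164)·(-4) + 0.7746·3 + (-0.2582)·(-3) + (-0.2582)·(-4) = 6.1968.
u_2 = a_2 − 6.1968·e_1 = (-0.8000, -1.8000, -1.4000, -2.4000).
‖u_2‖ = 3.4059, so e_2 = (-0.2349, -0.5285, -0.4111, -0.7047).
e_1·a_3 = (-0.5164)·(-3) + 0.7746·2 + (-0.2582)·0 + (-0.2582)·2 = 2.5820; e_2·a_3 = (-0.2349)·(-3) + (-0.5285)·2 + (-0.4111)·0 + (-0.7047)·2 = -1.7617.
u_3 = a_3 − 2.5820·e_1 + 1.7617·e_2 = (-2.0805, -0.9310, -0.0575, 1.4253).
‖u_3‖ = 2.6888, so e_3 = (-0.7737, -0.3463, -0.0214, 0.5301).
Qᵀb = (2.3238, -2.4663, 2.8470).
Back-substitute: x_3 = 2.8470/2.6888 = 1.0588.
x_2 = (-2.4663 + 1.7617·1.0588)/3.4059 = -0.1765.
x_1 = (2.3238 − 6.1968·(-0.1765) − 2.5820·1.0588)/3.8730 = 0.1765.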